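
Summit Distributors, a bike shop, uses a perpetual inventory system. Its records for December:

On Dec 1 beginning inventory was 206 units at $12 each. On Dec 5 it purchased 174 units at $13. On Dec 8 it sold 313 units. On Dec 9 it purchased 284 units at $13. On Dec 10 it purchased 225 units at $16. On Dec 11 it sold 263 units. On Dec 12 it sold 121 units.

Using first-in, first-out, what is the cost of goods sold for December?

Dec 8, 313 sold [FIFO — oldest first]: 206 @ $12 + 107 @ $13 = $3,863
Dec 11, 263 sold [FIFO — oldest first]: 67 @ $13 + 196 @ $13 = $3,419
Dec 12, 121 sold [FIFO — oldest first]: 88 @ $13 + 33 @ $16 = $1,672
Total COGS = $3,863 + $3,419 + $1,672 = $8,954
Ending inventory: 192 @ $16 = $3,072

COGS = $8,954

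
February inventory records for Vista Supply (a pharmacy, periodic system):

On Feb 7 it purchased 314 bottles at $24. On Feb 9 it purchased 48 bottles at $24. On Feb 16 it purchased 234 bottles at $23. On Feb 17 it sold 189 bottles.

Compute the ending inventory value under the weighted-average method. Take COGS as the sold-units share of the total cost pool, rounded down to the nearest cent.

Feb 17, sell 189: 189/596 × $14,070.00 → $4,461.79
Ending inventory (cost pool remaining) = $9,608.21
Check: goods available $14,070.00 = COGS $4,461.79 + ending $9,608.21

Ending inventory = $9,608.21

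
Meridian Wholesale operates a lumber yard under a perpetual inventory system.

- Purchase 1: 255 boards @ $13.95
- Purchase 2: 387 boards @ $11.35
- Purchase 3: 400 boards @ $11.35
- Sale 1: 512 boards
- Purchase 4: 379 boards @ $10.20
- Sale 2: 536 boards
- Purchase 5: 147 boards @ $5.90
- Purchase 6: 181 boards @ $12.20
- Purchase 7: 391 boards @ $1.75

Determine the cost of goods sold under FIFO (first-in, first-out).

COGS = $12,550.90

Sale 1 (512) [FIFO — oldest first]: 255 @ $13.95 + 257 @ $11.35 = $6,474.20
Sale 2 (536) [FIFO — oldest first]: 130 @ $11.35 + 400 @ $11.35 + 6 @ $10.20 = $6,076.70
Total COGS = $6,474.20 + $6,076.70 = $12,550.90
Ending inventory: 373 @ $10.20 + 147 @ $5.90 + 181 @ $12.20 + 391 @ $1.75 = $7,564.35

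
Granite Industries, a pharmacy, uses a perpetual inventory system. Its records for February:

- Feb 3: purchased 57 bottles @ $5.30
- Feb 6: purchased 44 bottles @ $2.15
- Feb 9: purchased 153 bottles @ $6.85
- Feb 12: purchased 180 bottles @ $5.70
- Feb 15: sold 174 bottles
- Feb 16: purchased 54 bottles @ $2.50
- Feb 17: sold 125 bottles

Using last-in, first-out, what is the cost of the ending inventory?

Feb 15, 174 sold [LIFO — newest first]: 174 @ $5.70 = $991.80
Feb 17, 125 sold [LIFO — newest first]: 54 @ $2.50 + 6 @ $5.70 + 65 @ $6.85 = $614.45
Total COGS = $991.80 + $614.45 = $1,606.25
Ending inventory: 57 @ $5.30 + 44 @ $2.15 + 88 @ $6.85 = $999.50

Ending inventory = $999.50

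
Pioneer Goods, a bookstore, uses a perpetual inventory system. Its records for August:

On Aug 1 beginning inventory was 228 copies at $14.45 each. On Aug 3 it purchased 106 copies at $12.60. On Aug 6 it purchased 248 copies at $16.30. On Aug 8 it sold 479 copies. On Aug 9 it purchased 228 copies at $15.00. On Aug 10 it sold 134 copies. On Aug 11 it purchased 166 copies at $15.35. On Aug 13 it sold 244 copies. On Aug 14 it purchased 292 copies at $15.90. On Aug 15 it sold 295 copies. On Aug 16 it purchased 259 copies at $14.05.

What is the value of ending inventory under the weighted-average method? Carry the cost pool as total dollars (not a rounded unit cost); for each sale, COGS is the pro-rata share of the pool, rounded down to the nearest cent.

Ending inventory = $5,457.95

After Aug 1: 228 on hand, pool $3,294.60 (≈ $14.4500 each)
After Aug 3: 334 on hand, pool $4,630.20 (≈ $13.8629 each)
After Aug 6: 582 on hand, pool $8,672.60 (≈ $14.9014 each)
Aug 8, sell 479: 479/582 × $8,672.60 → $7,137.75
After Aug 9: 331 on hand, pool $4,954.85 (≈ $14.9693 each)
Aug 10, sell 134: 134/331 × $4,954.85 → $2,005.89
After Aug 11: 363 on hand, pool $5,497.06 (≈ $15.1434 each)
Aug 13, sell 244: 244/363 × $5,497.06 → $3,694.99
After Aug 14: 411 on hand, pool $6,444.87 (≈ $15.6809 each)
Aug 15, sell 295: 295/411 × $6,444.87 → $4,625.87
After Aug 16: 375 on hand, pool $5,457.95 (≈ $14.5545 each)
Total COGS = $7,137.75 + $2,005.89 + $3,694.99 + $4,625.87 = $17,464.50
Ending inventory (cost pool remaining) = $5,457.95
Check: goods available $22,922.45 = COGS $17,464.50 + ending $5,457.95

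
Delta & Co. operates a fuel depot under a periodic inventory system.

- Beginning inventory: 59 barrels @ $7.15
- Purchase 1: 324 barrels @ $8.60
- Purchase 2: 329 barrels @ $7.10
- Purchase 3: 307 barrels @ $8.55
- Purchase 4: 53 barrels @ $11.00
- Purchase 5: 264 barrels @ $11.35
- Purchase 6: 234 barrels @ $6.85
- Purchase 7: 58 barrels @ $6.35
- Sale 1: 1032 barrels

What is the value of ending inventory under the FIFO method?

Ending inventory = $5,407.60

Sale 1 (1032) [FIFO — oldest first]: 59 @ $7.15 + 324 @ $8.60 + 329 @ $7.10 + 307 @ $8.55 + 13 @ $11.00 = $8,312.00
Ending inventory: 40 @ $11.00 + 264 @ $11.35 + 234 @ $6.85 + 58 @ $6.35 = $5,407.60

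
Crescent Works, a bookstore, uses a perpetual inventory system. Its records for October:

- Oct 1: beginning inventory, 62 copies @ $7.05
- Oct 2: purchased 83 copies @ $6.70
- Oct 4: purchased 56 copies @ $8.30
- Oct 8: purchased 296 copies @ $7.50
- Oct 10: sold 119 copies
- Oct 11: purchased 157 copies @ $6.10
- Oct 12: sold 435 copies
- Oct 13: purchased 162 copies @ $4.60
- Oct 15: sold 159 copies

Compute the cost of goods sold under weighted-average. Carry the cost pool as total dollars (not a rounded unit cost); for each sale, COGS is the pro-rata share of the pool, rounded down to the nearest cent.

COGS = $4,812.00

After Oct 1: 62 on hand, pool $437.10 (≈ $7.0500 each)
After Oct 2: 145 on hand, pool $993.20 (≈ $6.8497 each)
After Oct 4: 201 on hand, pool $1,458.00 (≈ $7.2537 each)
After Oct 8: 497 on hand, pool $3,678.00 (≈ $7.4004 each)
Oct 10, sell 119: 119/497 × $3,678.00 → $880.64
After Oct 11: 535 on hand, pool $3,755.06 (≈ $7.0188 each)
Oct 12, sell 435: 435/535 × $3,755.06 → $3,053.17
After Oct 13: 262 on hand, pool $1,447.09 (≈ $5.5232 each)
Oct 15, sell 159: 159/262 × $1,447.09 → $878.19
Total COGS = $880.64 + $3,053.17 + $878.19 = $4,812.00
Ending inventory (cost pool remaining) = $568.90
Check: goods available $5,380.90 = COGS $4,812.00 + ending $568.90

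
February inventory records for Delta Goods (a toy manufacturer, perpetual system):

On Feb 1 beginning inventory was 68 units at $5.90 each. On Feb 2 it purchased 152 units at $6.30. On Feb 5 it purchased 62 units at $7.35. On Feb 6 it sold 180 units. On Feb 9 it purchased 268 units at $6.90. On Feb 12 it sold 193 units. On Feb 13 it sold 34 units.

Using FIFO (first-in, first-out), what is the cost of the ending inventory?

Ending inventory = $986.70

Feb 6, 180 sold [FIFO — oldest first]: 68 @ $5.90 + 112 @ $6.30 = $1,106.80
Feb 12, 193 sold [FIFO — oldest first]: 40 @ $6.30 + 62 @ $7.35 + 91 @ $6.90 = $1,335.60
Feb 13, 34 sold [FIFO — oldest first]: 34 @ $6.90 = $234.60
Total COGS = $1,106.80 + $1,335.60 + $234.60 = $2,677.00
Ending inventory: 143 @ $6.90 = $986.70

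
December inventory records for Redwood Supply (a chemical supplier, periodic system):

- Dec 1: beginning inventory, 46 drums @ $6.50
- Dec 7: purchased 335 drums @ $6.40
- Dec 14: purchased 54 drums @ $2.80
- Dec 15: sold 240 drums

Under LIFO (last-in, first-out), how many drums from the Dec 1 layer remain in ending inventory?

Dec 15, 240 sold [LIFO — newest first]: 54 @ $2.80 + 186 @ $6.40 = $1,341.60
Ending inventory: 46 @ $6.50 + 149 @ $6.40 = $1,252.60
Check: goods available $2,594.20 = COGS $1,341.60 + ending $1,252.60

46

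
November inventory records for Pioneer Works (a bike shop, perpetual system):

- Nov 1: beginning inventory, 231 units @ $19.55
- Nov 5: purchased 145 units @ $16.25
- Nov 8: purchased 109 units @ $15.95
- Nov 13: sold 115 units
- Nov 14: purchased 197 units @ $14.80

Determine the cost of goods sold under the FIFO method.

Nov 13, 115 sold [FIFO — oldest first]: 115 @ $19.55 = $2,248.25
Ending inventory: 116 @ $19.55 + 145 @ $16.25 + 109 @ $15.95 + 197 @ $14.80 = $9,278.20
Check: goods available $11,526.45 = COGS $2,248.25 + ending $9,278.20

COGS = $2,248.25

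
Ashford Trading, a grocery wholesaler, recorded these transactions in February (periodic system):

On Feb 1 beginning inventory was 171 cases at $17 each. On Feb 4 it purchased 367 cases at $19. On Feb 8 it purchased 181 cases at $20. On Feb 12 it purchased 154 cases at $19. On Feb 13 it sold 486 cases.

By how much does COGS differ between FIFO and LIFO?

$523

FIFO COGS: 171 @ $17 + 315 @ $19 = $8,892
LIFO COGS: 154 @ $19 + 181 @ $20 + 151 @ $19 = $9,415
Difference = |$8,892 − $9,415| = $523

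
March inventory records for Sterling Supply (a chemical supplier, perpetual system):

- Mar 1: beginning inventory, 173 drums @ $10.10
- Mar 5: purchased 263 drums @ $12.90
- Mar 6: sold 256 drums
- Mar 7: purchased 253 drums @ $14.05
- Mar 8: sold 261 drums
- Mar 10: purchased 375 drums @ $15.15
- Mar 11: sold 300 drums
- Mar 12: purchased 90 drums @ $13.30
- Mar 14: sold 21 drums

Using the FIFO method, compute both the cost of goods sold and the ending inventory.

Mar 6, 256 sold [FIFO — oldest first]: 173 @ $10.10 + 83 @ $12.90 = $2,818.00
Mar 8, 261 sold [FIFO — oldest first]: 180 @ $12.90 + 81 @ $14.05 = $3,460.05
Mar 11, 300 sold [FIFO — oldest first]: 172 @ $14.05 + 128 @ $15.15 = $4,355.80
Mar 14, 21 sold [FIFO — oldest first]: 21 @ $15.15 = $318.15
Total COGS = $2,818.00 + $3,460.05 + $4,355.80 + $318.15 = $10,952.00
Ending inventory: 226 @ $15.15 + 90 @ $13.30 = $4,620.90

COGS = $10,952.00; ending inventory = $4,620.90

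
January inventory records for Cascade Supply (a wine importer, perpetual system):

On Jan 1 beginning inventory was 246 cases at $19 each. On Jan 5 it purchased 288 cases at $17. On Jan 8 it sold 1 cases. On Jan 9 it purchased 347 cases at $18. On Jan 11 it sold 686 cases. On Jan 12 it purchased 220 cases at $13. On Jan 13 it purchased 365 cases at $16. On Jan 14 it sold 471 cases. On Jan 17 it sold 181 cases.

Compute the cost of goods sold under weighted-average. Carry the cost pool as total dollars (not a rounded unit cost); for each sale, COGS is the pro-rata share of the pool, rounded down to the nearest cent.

COGS = $22,529.84

After Jan 1: 246 on hand, pool $4,674.00 (≈ $19.0000 each)
After Jan 5: 534 on hand, pool $9,570.00 (≈ $17.9213 each)
Jan 8, sell 1: 1/534 × $9,570.00 → $17.92
After Jan 9: 880 on hand, pool $15,798.08 (≈ $17.9524 each)
Jan 11, sell 686: 686/880 × $15,798.08 → $12,315.32
After Jan 12: 414 on hand, pool $6,342.76 (≈ $15.3207 each)
After Jan 13: 779 on hand, pool $12,182.76 (≈ $15.6390 each)
Jan 14, sell 471: 471/779 × $12,182.76 → $7,365.95
Jan 17, sell 181: 181/308 × $4,816.81 → $2,830.65
Total COGS = $17.92 + $12,315.32 + $7,365.95 + $2,830.65 = $22,529.84
Ending inventory (cost pool remaining) = $1,986.16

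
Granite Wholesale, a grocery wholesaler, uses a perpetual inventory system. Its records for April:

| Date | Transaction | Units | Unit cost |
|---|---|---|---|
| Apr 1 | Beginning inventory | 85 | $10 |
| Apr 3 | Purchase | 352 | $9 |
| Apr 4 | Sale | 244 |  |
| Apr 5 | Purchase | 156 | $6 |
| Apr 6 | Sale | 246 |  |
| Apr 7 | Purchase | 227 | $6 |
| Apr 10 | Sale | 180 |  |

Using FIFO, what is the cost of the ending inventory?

Ending inventory = $900

Apr 4, 244 sold [FIFO — oldest first]: 85 @ $10 + 159 @ $9 = $2,281
Apr 6, 246 sold [FIFO — oldest first]: 193 @ $9 + 53 @ $6 = $2,055
Apr 10, 180 sold [FIFO — oldest first]: 103 @ $6 + 77 @ $6 = $1,080
Total COGS = $2,281 + $2,055 + $1,080 = $5,416
Ending inventory: 150 @ $6 = $900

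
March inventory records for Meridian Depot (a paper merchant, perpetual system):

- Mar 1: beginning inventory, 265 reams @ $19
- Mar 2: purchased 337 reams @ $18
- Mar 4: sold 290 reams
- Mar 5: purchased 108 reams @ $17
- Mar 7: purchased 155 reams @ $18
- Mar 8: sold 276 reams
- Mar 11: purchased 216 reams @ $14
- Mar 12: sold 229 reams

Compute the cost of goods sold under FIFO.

Mar 4, 290 sold [FIFO — oldest first]: 265 @ $19 + 25 @ $18 = $5,485
Mar 8, 276 sold [FIFO — oldest first]: 276 @ $18 = $4,968
Mar 12, 229 sold [FIFO — oldest first]: 36 @ $18 + 108 @ $17 + 85 @ $18 = $4,014
Total COGS = $5,485 + $4,968 + $4,014 = $14,467
Ending inventory: 70 @ $18 + 216 @ $14 = $4,284

COGS = $14,467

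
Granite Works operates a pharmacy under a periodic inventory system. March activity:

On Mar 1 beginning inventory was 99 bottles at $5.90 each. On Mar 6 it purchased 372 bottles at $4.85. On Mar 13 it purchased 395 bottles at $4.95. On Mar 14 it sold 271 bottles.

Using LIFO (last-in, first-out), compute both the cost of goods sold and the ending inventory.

COGS = $1,341.45; ending inventory = $3,002.10

Mar 14, 271 sold [LIFO — newest first]: 271 @ $4.95 = $1,341.45
Ending inventory: 99 @ $5.90 + 372 @ $4.85 + 124 @ $4.95 = $3,002.10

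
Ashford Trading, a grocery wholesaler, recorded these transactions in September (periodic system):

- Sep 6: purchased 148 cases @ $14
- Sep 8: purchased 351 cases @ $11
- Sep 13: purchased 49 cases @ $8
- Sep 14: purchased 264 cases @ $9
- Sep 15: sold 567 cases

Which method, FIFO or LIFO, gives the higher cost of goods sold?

FIFO

FIFO COGS: 148 @ $14 + 351 @ $11 + 49 @ $8 + 19 @ $9 = $6,496
LIFO COGS: 264 @ $9 + 49 @ $8 + 254 @ $11 = $5,562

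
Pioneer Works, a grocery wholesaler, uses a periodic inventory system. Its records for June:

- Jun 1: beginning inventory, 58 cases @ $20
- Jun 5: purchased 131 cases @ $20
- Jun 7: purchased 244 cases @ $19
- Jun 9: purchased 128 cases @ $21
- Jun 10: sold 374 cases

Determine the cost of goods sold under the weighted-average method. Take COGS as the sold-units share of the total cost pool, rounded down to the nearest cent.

COGS = $7,402.66

Jun 10, sell 374: 374/561 × $11,104.00 → $7,402.66
Ending inventory (cost pool remaining) = $3,701.34
Check: goods available $11,104.00 = COGS $7,402.66 + ending $3,701.34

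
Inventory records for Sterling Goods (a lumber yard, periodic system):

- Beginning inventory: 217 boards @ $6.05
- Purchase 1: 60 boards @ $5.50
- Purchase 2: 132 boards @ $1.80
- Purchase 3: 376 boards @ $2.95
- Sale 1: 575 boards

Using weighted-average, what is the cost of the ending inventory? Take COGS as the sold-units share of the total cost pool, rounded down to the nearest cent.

Sale 1, sell 575: 575/785 × $2,989.65 → $2,189.87
Ending inventory (cost pool remaining) = $799.78

Ending inventory = $799.78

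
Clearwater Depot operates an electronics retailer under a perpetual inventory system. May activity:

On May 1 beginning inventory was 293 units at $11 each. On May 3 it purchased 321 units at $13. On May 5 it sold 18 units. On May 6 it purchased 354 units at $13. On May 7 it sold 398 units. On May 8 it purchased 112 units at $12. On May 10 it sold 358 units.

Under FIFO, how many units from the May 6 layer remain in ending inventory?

May 5, 18 sold [FIFO — oldest first]: 18 @ $11 = $198
May 7, 398 sold [FIFO — oldest first]: 275 @ $11 + 123 @ $13 = $4,624
May 10, 358 sold [FIFO — oldest first]: 198 @ $13 + 160 @ $13 = $4,654
Total COGS = $198 + $4,624 + $4,654 = $9,476
Ending inventory: 194 @ $13 + 112 @ $12 = $3,866

194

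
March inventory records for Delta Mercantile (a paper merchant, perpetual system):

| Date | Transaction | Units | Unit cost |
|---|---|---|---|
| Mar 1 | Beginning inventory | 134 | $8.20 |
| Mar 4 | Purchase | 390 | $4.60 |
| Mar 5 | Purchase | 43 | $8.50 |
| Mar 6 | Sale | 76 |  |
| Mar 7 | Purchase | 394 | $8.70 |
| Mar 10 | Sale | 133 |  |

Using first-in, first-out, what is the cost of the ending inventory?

Ending inventory = $5,242.30

Mar 6, 76 sold [FIFO — oldest first]: 76 @ $8.20 = $623.20
Mar 10, 133 sold [FIFO — oldest first]: 58 @ $8.20 + 75 @ $4.60 = $820.60
Total COGS = $623.20 + $820.60 = $1,443.80
Ending inventory: 315 @ $4.60 + 43 @ $8.50 + 394 @ $8.70 = $5,242.30
Check: goods available $6,686.10 = COGS $1,443.80 + ending $5,242.30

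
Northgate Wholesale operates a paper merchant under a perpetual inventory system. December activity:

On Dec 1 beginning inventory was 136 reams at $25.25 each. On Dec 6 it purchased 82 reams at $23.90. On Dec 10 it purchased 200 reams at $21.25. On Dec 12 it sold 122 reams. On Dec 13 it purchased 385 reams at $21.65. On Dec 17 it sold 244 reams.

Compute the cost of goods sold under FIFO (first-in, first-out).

Dec 12, 122 sold [FIFO — oldest first]: 122 @ $25.25 = $3,080.50
Dec 17, 244 sold [FIFO — oldest first]: 14 @ $25.25 + 82 @ $23.90 + 148 @ $21.25 = $5,458.30
Total COGS = $3,080.50 + $5,458.30 = $8,538.80
Ending inventory: 52 @ $21.25 + 385 @ $21.65 = $9,440.25
Check: goods available $17,979.05 = COGS $8,538.80 + ending $9,440.25

COGS = $8,538.80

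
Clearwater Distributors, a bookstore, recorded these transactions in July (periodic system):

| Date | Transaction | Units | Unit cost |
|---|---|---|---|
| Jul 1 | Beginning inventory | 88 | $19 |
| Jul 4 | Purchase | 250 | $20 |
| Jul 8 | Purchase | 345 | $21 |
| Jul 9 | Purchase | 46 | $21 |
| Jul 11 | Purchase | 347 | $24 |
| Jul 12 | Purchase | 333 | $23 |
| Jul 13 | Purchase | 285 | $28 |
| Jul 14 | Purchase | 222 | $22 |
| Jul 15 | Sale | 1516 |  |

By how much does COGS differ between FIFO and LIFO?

FIFO COGS: 88 @ $19 + 250 @ $20 + 345 @ $21 + 46 @ $21 + 347 @ $24 + 333 @ $23 + 107 @ $28 = $33,866
LIFO COGS: 222 @ $22 + 285 @ $28 + 333 @ $23 + 347 @ $24 + 46 @ $21 + 283 @ $21 = $35,760
Difference = |$33,866 − $35,760| = $1,894

$1,894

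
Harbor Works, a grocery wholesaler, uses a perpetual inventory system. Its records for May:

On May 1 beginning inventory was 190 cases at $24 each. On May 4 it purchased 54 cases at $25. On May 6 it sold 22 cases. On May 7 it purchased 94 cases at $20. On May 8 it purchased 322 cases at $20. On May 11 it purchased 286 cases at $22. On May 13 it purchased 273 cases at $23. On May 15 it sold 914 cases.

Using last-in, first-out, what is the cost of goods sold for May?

COGS = $20,221

May 6, 22 sold [LIFO — newest first]: 22 @ $25 = $550
May 15, 914 sold [LIFO — newest first]: 273 @ $23 + 286 @ $22 + 322 @ $20 + 33 @ $20 = $19,671
Total COGS = $550 + $19,671 = $20,221
Ending inventory: 190 @ $24 + 32 @ $25 + 61 @ $20 = $6,580
Check: goods available $26,801 = COGS $20,221 + ending $6,580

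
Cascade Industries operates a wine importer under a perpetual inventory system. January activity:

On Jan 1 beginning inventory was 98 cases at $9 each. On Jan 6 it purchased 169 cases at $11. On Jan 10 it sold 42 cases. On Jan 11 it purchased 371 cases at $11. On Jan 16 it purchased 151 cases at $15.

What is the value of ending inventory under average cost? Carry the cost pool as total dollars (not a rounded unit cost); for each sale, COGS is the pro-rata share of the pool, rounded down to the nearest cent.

After Jan 1: 98 on hand, pool $882.00 (≈ $9.0000 each)
After Jan 6: 267 on hand, pool $2,741.00 (≈ $10.2659 each)
Jan 10, sell 42: 42/267 × $2,741.00 → $431.16
After Jan 11: 596 on hand, pool $6,390.84 (≈ $10.7229 each)
After Jan 16: 747 on hand, pool $8,655.84 (≈ $11.5875 each)
Ending inventory (cost pool remaining) = $8,655.84

Ending inventory = $8,655.84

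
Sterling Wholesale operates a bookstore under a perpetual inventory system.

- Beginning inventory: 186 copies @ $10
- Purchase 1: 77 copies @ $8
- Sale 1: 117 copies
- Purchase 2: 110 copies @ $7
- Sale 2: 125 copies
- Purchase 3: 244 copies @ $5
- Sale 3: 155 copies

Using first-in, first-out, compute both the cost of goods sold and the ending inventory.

Sale 1 (117) [FIFO — oldest first]: 117 @ $10 = $1,170
Sale 2 (125) [FIFO — oldest first]: 69 @ $10 + 56 @ $8 = $1,138
Sale 3 (155) [FIFO — oldest first]: 21 @ $8 + 110 @ $7 + 24 @ $5 = $1,058
Total COGS = $1,170 + $1,138 + $1,058 = $3,366
Ending inventory: 220 @ $5 = $1,100

COGS = $3,366; ending inventory = $1,100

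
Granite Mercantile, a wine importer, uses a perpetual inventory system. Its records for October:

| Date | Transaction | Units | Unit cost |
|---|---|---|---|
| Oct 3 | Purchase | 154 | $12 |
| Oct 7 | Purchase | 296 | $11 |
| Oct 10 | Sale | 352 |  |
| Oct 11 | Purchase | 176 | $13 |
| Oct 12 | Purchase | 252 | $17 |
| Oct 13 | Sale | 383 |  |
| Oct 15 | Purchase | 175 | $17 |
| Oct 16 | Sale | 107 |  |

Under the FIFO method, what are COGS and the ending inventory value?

Oct 10, 352 sold [FIFO — oldest first]: 154 @ $12 + 198 @ $11 = $4,026
Oct 13, 383 sold [FIFO — oldest first]: 98 @ $11 + 176 @ $13 + 109 @ $17 = $5,219
Oct 16, 107 sold [FIFO — oldest first]: 107 @ $17 = $1,819
Total COGS = $4,026 + $5,219 + $1,819 = $11,064
Ending inventory: 36 @ $17 + 175 @ $17 = $3,587

COGS = $11,064; ending inventory = $3,587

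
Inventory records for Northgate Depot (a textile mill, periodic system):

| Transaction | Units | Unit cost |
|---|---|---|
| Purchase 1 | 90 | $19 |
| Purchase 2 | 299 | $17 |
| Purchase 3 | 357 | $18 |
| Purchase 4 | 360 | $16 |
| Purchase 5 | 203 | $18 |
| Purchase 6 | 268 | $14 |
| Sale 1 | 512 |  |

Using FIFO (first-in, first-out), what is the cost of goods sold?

Sale 1 (512) [FIFO — oldest first]: 90 @ $19 + 299 @ $17 + 123 @ $18 = $9,007
Ending inventory: 234 @ $18 + 360 @ $16 + 203 @ $18 + 268 @ $14 = $17,378

COGS = $9,007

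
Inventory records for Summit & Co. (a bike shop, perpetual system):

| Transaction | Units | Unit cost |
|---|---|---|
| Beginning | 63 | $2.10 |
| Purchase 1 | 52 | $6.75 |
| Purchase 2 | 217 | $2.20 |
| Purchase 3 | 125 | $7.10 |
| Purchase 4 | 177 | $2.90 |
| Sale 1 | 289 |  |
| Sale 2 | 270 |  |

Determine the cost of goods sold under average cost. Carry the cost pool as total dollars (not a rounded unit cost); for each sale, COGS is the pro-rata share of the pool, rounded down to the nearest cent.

COGS = $2,082.14

After Beginning: 63 on hand, pool $132.30 (≈ $2.1000 each)
After Purchase 1: 115 on hand, pool $483.30 (≈ $4.2026 each)
After Purchase 2: 332 on hand, pool $960.70 (≈ $2.8937 each)
After Purchase 3: 457 on hand, pool $1,848.20 (≈ $4.0442 each)
After Purchase 4: 634 on hand, pool $2,361.50 (≈ $3.7248 each)
Sale 1, sell 289: 289/634 × $2,361.50 → $1,076.45
Sale 2, sell 270: 270/345 × $1,285.05 → $1,005.69
Total COGS = $1,076.45 + $1,005.69 = $2,082.14
Ending inventory (cost pool remaining) = $279.36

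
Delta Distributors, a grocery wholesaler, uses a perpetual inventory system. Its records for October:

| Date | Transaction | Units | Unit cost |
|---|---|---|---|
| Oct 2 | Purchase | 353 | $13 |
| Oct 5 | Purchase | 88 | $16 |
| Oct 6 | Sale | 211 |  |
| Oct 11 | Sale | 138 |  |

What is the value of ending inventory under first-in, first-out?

Oct 6, 211 sold [FIFO — oldest first]: 211 @ $13 = $2,743
Oct 11, 138 sold [FIFO — oldest first]: 138 @ $13 = $1,794
Total COGS = $2,743 + $1,794 = $4,537
Ending inventory: 4 @ $13 + 88 @ $16 = $1,460

Ending inventory = $1,460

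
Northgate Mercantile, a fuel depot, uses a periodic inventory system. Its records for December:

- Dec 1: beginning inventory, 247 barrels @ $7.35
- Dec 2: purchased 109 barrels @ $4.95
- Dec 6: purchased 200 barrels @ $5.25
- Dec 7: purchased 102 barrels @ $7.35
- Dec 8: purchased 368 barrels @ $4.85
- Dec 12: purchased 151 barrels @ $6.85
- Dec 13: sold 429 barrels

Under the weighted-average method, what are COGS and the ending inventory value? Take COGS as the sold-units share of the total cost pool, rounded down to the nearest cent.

COGS = $2,541.87; ending inventory = $4,431.98

Dec 13, sell 429: 429/1177 × $6,973.85 → $2,541.87
Ending inventory (cost pool remaining) = $4,431.98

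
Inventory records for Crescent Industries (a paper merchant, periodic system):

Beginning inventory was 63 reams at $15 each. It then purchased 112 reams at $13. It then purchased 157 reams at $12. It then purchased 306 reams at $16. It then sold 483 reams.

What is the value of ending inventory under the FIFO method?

Ending inventory = $2,480

Sale 1 (483) [FIFO — oldest first]: 63 @ $15 + 112 @ $13 + 157 @ $12 + 151 @ $16 = $6,701
Ending inventory: 155 @ $16 = $2,480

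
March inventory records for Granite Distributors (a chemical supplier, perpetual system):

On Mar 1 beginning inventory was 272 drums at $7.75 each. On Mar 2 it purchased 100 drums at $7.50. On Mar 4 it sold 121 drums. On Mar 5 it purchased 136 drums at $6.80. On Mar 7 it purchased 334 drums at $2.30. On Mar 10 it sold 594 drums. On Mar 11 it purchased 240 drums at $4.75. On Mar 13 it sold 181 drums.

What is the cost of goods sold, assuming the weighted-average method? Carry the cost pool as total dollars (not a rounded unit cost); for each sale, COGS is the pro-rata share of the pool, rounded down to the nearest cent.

After Mar 1: 272 on hand, pool $2,108.00 (≈ $7.7500 each)
After Mar 2: 372 on hand, pool $2,858.00 (≈ $7.6828 each)
Mar 4, sell 121: 121/372 × $2,858.00 → $929.61
After Mar 5: 387 on hand, pool $2,853.19 (≈ $7.3726 each)
After Mar 7: 721 on hand, pool $3,621.39 (≈ $5.0227 each)
Mar 10, sell 594: 594/721 × $3,621.39 → $2,983.50
After Mar 11: 367 on hand, pool $1,777.89 (≈ $4.8444 each)
Mar 13, sell 181: 181/367 × $1,777.89 → $876.83
Total COGS = $929.61 + $2,983.50 + $876.83 = $4,789.94
Ending inventory (cost pool remaining) = $901.06

COGS = $4,789.94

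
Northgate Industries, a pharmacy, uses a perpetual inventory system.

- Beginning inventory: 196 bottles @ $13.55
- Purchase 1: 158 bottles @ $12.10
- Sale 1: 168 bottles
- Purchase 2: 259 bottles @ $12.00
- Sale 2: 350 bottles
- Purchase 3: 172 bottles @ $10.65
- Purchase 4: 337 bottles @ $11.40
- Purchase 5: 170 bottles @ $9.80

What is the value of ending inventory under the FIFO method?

Sale 1 (168) [FIFO — oldest first]: 168 @ $13.55 = $2,276.40
Sale 2 (350) [FIFO — oldest first]: 28 @ $13.55 + 158 @ $12.10 + 164 @ $12.00 = $4,259.20
Total COGS = $2,276.40 + $4,259.20 = $6,535.60
Ending inventory: 95 @ $12.00 + 172 @ $10.65 + 337 @ $11.40 + 170 @ $9.80 = $8,479.60

Ending inventory = $8,479.60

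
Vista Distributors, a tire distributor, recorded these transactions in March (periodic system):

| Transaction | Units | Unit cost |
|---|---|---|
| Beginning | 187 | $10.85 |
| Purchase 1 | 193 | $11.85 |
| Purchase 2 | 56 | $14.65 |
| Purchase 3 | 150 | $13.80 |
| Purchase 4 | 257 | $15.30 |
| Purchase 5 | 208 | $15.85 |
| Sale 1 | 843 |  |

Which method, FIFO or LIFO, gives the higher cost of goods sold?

LIFO

FIFO COGS: 187 @ $10.85 + 193 @ $11.85 + 56 @ $14.65 + 150 @ $13.80 + 257 @ $15.30 = $11,138.50
LIFO COGS: 208 @ $15.85 + 257 @ $15.30 + 150 @ $13.80 + 56 @ $14.65 + 172 @ $11.85 = $12,157.50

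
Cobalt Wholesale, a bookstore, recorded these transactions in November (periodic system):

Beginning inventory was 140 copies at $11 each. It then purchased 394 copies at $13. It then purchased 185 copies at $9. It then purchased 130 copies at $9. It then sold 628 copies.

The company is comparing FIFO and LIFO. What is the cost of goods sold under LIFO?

COGS = $6,904

FIFO COGS: 140 @ $11 + 394 @ $13 + 94 @ $9 = $7,508
LIFO COGS: 130 @ $9 + 185 @ $9 + 313 @ $13 = $6,904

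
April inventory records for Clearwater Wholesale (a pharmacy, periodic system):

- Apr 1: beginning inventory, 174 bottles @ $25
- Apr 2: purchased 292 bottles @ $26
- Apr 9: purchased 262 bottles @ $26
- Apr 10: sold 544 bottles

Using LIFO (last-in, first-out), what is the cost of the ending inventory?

Ending inventory = $4,610

Apr 10, 544 sold [LIFO — newest first]: 262 @ $26 + 282 @ $26 = $14,144
Ending inventory: 174 @ $25 + 10 @ $26 = $4,610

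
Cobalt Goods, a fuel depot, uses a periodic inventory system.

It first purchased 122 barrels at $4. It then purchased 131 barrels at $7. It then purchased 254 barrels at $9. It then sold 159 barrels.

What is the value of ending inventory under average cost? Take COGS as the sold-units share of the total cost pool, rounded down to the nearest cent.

Ending inventory = $2,533.47

Sale 1, sell 159: 159/507 × $3,691.00 → $1,157.53
Ending inventory (cost pool remaining) = $2,533.47
Check: goods available $3,691.00 = COGS $1,157.53 + ending $2,533.47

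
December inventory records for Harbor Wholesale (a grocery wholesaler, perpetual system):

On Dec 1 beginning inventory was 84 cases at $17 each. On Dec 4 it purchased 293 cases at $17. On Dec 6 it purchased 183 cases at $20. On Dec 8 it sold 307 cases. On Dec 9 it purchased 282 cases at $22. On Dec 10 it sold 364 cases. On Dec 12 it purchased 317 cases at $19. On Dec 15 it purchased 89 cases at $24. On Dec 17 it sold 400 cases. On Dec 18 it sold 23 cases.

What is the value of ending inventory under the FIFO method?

Ending inventory = $3,371

Dec 8, 307 sold [FIFO — oldest first]: 84 @ $17 + 223 @ $17 = $5,219
Dec 10, 364 sold [FIFO — oldest first]: 70 @ $17 + 183 @ $20 + 111 @ $22 = $7,292
Dec 17, 400 sold [FIFO — oldest first]: 171 @ $22 + 229 @ $19 = $8,113
Dec 18, 23 sold [FIFO — oldest first]: 23 @ $19 = $437
Total COGS = $5,219 + $7,292 + $8,113 + $437 = $21,061
Ending inventory: 65 @ $19 + 89 @ $24 = $3,371
Check: goods available $24,432 = COGS $21,061 + ending $3,371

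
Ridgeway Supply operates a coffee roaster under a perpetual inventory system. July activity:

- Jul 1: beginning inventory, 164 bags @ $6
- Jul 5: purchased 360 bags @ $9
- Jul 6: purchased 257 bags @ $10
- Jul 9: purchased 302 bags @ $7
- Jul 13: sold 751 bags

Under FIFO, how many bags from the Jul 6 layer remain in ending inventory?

30

Jul 13, 751 sold [FIFO — oldest first]: 164 @ $6 + 360 @ $9 + 227 @ $10 = $6,494
Ending inventory: 30 @ $10 + 302 @ $7 = $2,414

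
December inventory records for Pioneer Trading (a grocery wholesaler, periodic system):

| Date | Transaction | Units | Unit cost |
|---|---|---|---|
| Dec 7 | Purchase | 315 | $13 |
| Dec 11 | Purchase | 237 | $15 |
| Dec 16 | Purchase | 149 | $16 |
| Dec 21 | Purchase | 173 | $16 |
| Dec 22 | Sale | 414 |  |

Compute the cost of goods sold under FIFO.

Dec 22, 414 sold [FIFO — oldest first]: 315 @ $13 + 99 @ $15 = $5,580
Ending inventory: 138 @ $15 + 149 @ $16 + 173 @ $16 = $7,222

COGS = $5,580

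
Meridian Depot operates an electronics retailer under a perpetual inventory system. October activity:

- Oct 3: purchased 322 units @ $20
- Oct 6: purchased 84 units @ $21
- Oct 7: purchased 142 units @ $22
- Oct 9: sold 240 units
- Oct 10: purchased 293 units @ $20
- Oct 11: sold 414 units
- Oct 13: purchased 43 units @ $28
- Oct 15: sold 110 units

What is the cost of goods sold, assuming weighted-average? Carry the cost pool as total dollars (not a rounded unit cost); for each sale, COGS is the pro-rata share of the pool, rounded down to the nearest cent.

After Oct 3: 322 on hand, pool $6,440.00 (≈ $20.0000 each)
After Oct 6: 406 on hand, pool $8,204.00 (≈ $20.2069 each)
After Oct 7: 548 on hand, pool $11,328.00 (≈ $20.6715 each)
Oct 9, sell 240: 240/548 × $11,328.00 → $4,961.16
After Oct 10: 601 on hand, pool $12,226.84 (≈ $20.3442 each)
Oct 11, sell 414: 414/601 × $12,226.84 → $8,422.48
After Oct 13: 230 on hand, pool $5,008.36 (≈ $21.7755 each)
Oct 15, sell 110: 110/230 × $5,008.36 → $2,395.30
Total COGS = $4,961.16 + $8,422.48 + $2,395.30 = $15,778.94
Ending inventory (cost pool remaining) = $2,613.06

COGS = $15,778.94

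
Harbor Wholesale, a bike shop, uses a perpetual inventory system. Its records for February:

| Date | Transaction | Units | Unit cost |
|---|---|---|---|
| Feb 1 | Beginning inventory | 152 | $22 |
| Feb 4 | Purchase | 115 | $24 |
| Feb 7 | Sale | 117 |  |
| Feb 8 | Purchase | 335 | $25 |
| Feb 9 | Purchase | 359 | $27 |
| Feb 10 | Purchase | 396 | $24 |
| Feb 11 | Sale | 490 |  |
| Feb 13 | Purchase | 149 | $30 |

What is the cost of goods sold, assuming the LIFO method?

Feb 7, 117 sold [LIFO — newest first]: 115 @ $24 + 2 @ $22 = $2,804
Feb 11, 490 sold [LIFO — newest first]: 396 @ $24 + 94 @ $27 = $12,042
Total COGS = $2,804 + $12,042 = $14,846
Ending inventory: 150 @ $22 + 335 @ $25 + 265 @ $27 + 149 @ $30 = $23,300

COGS = $14,846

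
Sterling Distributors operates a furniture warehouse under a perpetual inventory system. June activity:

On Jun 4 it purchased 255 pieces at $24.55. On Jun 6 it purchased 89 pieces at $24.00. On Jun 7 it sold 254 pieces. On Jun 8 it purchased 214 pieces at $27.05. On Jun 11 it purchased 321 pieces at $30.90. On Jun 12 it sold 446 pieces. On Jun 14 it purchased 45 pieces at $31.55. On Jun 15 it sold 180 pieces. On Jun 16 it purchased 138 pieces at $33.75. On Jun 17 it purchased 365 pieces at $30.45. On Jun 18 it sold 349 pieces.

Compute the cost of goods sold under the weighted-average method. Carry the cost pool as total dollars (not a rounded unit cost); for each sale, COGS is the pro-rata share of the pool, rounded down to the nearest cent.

COGS = $35,120.83

After Jun 4: 255 on hand, pool $6,260.25 (≈ $24.5500 each)
After Jun 6: 344 on hand, pool $8,396.25 (≈ $24.4077 each)
Jun 7, sell 254: 254/344 × $8,396.25 → $6,199.55
After Jun 8: 304 on hand, pool $7,985.40 (≈ $26.2678 each)
After Jun 11: 625 on hand, pool $17,904.30 (≈ $28.6469 each)
Jun 12, sell 446: 446/625 × $17,904.30 → $12,776.50
After Jun 14: 224 on hand, pool $6,547.55 (≈ $29.2301 each)
Jun 15, sell 180: 180/224 × $6,547.55 → $5,261.42
After Jun 16: 182 on hand, pool $5,943.63 (≈ $32.6573 each)
After Jun 17: 547 on hand, pool $17,057.88 (≈ $31.1844 each)
Jun 18, sell 349: 349/547 × $17,057.88 → $10,883.36
Total COGS = $6,199.55 + $12,776.50 + $5,261.42 + $10,883.36 = $35,120.83
Ending inventory (cost pool remaining) = $6,174.52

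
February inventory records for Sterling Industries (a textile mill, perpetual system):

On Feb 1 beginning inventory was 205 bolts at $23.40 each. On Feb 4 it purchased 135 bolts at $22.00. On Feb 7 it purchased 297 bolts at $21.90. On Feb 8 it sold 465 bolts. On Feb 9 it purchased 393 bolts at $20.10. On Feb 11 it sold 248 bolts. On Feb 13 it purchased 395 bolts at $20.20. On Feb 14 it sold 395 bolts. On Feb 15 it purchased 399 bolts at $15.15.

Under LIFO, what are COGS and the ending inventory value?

Feb 8, 465 sold [LIFO — newest first]: 297 @ $21.90 + 135 @ $22.00 + 33 @ $23.40 = $10,246.50
Feb 11, 248 sold [LIFO — newest first]: 248 @ $20.10 = $4,984.80
Feb 14, 395 sold [LIFO — newest first]: 395 @ $20.20 = $7,979.00
Total COGS = $10,246.50 + $4,984.80 + $7,979.00 = $23,210.30
Ending inventory: 172 @ $23.40 + 145 @ $20.10 + 399 @ $15.15 = $12,984.15

COGS = $23,210.30; ending inventory = $12,984.15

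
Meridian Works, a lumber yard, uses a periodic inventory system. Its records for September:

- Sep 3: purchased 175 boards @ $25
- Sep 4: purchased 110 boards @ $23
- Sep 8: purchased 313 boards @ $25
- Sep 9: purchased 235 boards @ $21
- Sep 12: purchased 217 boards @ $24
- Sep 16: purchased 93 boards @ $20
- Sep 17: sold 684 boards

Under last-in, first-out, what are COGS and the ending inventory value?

COGS = $15,478; ending inventory = $11,255

Sep 17, 684 sold [LIFO — newest first]: 93 @ $20 + 217 @ $24 + 235 @ $21 + 139 @ $25 = $15,478
Ending inventory: 175 @ $25 + 110 @ $23 + 174 @ $25 = $11,255
Check: goods available $26,733 = COGS $15,478 + ending $11,255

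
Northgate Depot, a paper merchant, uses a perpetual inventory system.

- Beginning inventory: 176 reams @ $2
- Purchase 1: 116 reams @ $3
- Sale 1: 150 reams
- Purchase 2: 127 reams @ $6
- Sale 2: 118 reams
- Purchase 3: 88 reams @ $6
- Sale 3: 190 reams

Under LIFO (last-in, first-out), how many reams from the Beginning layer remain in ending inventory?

49

Sale 1 (150) [LIFO — newest first]: 116 @ $3 + 34 @ $2 = $416
Sale 2 (118) [LIFO — newest first]: 118 @ $6 = $708
Sale 3 (190) [LIFO — newest first]: 88 @ $6 + 9 @ $6 + 93 @ $2 = $768
Total COGS = $416 + $708 + $768 = $1,892
Ending inventory: 49 @ $2 = $98
Check: goods available $1,990 = COGS $1,892 + ending $98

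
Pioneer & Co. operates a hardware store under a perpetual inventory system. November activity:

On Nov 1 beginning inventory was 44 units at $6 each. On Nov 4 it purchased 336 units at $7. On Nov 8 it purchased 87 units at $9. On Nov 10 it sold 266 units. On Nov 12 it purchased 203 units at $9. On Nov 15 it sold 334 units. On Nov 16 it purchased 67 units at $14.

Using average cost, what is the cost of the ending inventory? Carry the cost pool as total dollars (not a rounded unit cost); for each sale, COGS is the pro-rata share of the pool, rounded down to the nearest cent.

After Nov 1: 44 on hand, pool $264.00 (≈ $6.0000 each)
After Nov 4: 380 on hand, pool $2,616.00 (≈ $6.8842 each)
After Nov 8: 467 on hand, pool $3,399.00 (≈ $7.2784 each)
Nov 10, sell 266: 266/467 × $3,399.00 → $1,936.04
After Nov 12: 404 on hand, pool $3,289.96 (≈ $8.1435 each)
Nov 15, sell 334: 334/404 × $3,289.96 → $2,719.91
After Nov 16: 137 on hand, pool $1,508.05 (≈ $11.0077 each)
Total COGS = $1,936.04 + $2,719.91 = $4,655.95
Ending inventory (cost pool remaining) = $1,508.05
Check: goods available $6,164.00 = COGS $4,655.95 + ending $1,508.05

Ending inventory = $1,508.05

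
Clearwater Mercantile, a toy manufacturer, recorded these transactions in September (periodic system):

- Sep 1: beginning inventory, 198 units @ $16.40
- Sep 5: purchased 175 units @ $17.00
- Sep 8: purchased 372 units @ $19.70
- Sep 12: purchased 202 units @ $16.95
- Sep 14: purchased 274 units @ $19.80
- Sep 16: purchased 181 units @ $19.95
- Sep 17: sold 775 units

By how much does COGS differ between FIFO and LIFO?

$725.55

FIFO COGS: 198 @ $16.40 + 175 @ $17.00 + 372 @ $19.70 + 30 @ $16.95 = $14,059.10
LIFO COGS: 181 @ $19.95 + 274 @ $19.80 + 202 @ $16.95 + 118 @ $19.70 = $14,784.65
Difference = |$14,059.10 − $14,784.65| = $725.55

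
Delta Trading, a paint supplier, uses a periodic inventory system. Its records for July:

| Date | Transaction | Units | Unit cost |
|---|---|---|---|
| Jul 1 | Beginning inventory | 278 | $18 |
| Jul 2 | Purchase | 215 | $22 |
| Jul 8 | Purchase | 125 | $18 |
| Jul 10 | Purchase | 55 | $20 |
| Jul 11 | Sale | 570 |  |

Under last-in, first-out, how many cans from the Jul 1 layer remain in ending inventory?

103

Jul 11, 570 sold [LIFO — newest first]: 55 @ $20 + 125 @ $18 + 215 @ $22 + 175 @ $18 = $11,230
Ending inventory: 103 @ $18 = $1,854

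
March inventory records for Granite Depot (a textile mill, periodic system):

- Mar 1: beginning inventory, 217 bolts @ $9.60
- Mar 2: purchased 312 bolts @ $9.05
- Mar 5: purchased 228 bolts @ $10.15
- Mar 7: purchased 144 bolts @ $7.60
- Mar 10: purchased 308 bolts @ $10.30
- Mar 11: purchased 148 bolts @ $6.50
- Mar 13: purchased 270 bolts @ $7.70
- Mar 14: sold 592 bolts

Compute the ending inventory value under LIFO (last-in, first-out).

Mar 14, 592 sold [LIFO — newest first]: 270 @ $7.70 + 148 @ $6.50 + 174 @ $10.30 = $4,833.20
Ending inventory: 217 @ $9.60 + 312 @ $9.05 + 228 @ $10.15 + 144 @ $7.60 + 134 @ $10.30 = $9,695.60

Ending inventory = $9,695.60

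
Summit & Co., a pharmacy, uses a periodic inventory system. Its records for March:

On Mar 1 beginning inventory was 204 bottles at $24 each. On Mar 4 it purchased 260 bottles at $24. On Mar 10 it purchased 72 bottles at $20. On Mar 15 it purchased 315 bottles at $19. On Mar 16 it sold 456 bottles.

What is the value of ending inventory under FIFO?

Ending inventory = $7,617

Mar 16, 456 sold [FIFO — oldest first]: 204 @ $24 + 252 @ $24 = $10,944
Ending inventory: 8 @ $24 + 72 @ $20 + 315 @ $19 = $7,617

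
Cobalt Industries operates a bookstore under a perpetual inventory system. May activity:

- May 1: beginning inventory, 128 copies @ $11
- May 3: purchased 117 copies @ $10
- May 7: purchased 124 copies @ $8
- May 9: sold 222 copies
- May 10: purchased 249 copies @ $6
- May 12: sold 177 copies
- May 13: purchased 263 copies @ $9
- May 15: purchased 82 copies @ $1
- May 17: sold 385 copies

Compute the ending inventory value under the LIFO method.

Ending inventory = $1,790

May 9, 222 sold [LIFO — newest first]: 124 @ $8 + 98 @ $10 = $1,972
May 12, 177 sold [LIFO — newest first]: 177 @ $6 = $1,062
May 17, 385 sold [LIFO — newest first]: 82 @ $1 + 263 @ $9 + 40 @ $6 = $2,689
Total COGS = $1,972 + $1,062 + $2,689 = $5,723
Ending inventory: 128 @ $11 + 19 @ $10 + 32 @ $6 = $1,790
Check: goods available $7,513 = COGS $5,723 + ending $1,790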